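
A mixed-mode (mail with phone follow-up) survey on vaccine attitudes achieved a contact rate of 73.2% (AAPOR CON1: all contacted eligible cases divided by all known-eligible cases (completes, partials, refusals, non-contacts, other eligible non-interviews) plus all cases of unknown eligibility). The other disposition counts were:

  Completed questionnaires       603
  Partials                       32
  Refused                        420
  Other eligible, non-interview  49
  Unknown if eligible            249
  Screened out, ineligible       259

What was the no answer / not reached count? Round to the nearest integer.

Num → 603 + 32 + 420 + 49 = 1104
CON1 = 1104 / D = 0.732
D = 1104 / 0.732 = 1508.2
Other denominator terms total 1353
no answer / not reached = 1508.2 − 1353 ≈ 155

155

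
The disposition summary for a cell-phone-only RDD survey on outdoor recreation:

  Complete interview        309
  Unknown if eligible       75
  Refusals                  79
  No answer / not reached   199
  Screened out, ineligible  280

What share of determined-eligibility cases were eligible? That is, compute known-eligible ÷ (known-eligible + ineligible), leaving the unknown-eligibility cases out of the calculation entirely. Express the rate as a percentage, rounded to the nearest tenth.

67.7%

Eligible (known) = 309 + 79 + 199 = 587
e = 587 / (587 + 280) = 587 / 867 = 0.6770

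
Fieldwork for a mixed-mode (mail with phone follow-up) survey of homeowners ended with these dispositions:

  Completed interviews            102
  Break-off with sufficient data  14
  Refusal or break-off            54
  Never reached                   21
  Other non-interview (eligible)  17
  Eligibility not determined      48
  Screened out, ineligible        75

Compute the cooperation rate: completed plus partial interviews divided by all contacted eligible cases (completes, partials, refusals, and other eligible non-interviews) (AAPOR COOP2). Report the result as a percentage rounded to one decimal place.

Top = 102 + 14 = 116
Denom = 102 + 14 + 54 + 17 = 187
COOP2 = 116 / 187 = 0.6203

62.0%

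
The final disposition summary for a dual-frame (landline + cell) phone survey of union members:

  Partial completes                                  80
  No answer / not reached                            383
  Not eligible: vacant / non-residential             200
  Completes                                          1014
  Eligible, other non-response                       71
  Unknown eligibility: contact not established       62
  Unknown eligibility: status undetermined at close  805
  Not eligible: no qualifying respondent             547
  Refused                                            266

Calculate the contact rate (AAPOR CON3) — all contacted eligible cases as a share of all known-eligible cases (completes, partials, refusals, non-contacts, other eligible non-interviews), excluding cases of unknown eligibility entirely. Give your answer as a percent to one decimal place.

78.9%

Undetermined eligibility = 62 + 805 = 867
Not eligible = 547 + 200 = 747
Top → 1014 + 80 + 266 + 71 = 1431
Base → 1014 + 80 + 266 + 383 + 71 = 1814
CON3 = 1431 / 1814 = 0.7889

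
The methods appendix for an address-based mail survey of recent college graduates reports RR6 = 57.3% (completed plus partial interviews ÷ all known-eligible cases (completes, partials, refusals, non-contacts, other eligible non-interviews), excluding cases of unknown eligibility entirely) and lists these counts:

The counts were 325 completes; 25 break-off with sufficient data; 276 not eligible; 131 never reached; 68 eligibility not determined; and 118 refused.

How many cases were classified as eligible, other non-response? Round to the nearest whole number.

12

Top: 325 + 25 = 350
RR6 = 350 / D = 0.573
D = 350 / 0.573 = 610.8
Rest of base = 599
eligible, other non-response = 610.8 − 599 ≈ 12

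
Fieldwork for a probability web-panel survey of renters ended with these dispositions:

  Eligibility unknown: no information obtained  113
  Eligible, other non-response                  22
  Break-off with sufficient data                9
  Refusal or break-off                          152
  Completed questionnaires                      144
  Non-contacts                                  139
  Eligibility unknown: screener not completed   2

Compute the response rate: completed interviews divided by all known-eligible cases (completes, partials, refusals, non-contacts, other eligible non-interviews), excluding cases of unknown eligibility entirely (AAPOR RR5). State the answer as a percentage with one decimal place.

Unknown eligibility = 2 + 113 = 115
Top = 144
Denom = 144 + 9 + 152 + 139 + 22 = 466
RR5 = 144 / 466 = 0.3090

30.9%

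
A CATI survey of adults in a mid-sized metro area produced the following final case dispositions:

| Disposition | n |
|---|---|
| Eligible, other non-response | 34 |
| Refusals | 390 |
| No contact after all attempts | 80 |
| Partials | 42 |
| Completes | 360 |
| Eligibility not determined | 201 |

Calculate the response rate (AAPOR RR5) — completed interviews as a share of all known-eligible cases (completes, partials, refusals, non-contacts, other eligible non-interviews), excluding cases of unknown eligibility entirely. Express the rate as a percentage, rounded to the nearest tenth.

39.7%

Numerator → 360
Base → 360 + 42 + 390 + 80 + 34 = 906
RR5 = 360 / 906 = 0.3974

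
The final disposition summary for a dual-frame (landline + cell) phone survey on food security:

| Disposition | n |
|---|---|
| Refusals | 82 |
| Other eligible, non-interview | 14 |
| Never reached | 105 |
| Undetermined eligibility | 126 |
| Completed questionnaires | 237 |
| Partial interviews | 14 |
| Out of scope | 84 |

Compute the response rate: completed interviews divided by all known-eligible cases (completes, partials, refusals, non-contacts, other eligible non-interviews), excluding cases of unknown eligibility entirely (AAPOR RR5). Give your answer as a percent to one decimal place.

52.4%

Num: 237
Denominator: 237 + 14 + 82 + 105 + 14 = 452
RR5 = 237 / 452 = 0.5243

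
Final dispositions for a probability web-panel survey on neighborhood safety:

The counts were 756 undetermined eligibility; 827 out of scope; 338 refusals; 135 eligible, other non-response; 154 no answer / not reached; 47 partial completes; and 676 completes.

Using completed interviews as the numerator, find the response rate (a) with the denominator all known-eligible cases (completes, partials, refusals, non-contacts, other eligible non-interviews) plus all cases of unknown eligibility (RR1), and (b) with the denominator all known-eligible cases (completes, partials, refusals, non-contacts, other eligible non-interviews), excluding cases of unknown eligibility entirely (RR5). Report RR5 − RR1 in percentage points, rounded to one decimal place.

18.0

Numerator = 676
Denom = 676 + 47 + 338 + 154 + 135 + 756 = 2106
RR1 = 676 / 2106 = 0.3210
Denom = 676 + 47 + 338 + 154 + 135 = 1350
RR5 = 676 / 1350 = 0.5007
Difference = 50.07 − 32.10 = 17.97 percentage points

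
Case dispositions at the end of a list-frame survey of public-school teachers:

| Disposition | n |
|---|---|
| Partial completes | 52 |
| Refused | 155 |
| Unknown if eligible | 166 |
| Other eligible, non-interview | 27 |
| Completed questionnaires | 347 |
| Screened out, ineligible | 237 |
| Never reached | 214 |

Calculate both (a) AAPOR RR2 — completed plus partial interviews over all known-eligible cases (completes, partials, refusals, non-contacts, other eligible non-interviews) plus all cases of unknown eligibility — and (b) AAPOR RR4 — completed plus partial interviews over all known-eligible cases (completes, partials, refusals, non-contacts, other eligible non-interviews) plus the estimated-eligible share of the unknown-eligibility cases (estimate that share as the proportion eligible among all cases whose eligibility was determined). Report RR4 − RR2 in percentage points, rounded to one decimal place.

1.7

Top → 347 + 52 = 399
Denom → 347 + 52 + 155 + 214 + 27 + 166 = 961
RR2 = 399 / 961 = 0.4152
Eligible (known) → 347 + 52 + 155 + 214 + 27 = 795
e = 795 / (795 + 237) = 795 / 1032 = 0.7703
Estimated eligible among unknowns → 0.7703 × 166 = 127.87
Denom → 795 + 127.87 = 922.87
RR4 = 399 / 922.87 = 0.4323
Difference = 43.23 − 41.52 = 1.71 percentage points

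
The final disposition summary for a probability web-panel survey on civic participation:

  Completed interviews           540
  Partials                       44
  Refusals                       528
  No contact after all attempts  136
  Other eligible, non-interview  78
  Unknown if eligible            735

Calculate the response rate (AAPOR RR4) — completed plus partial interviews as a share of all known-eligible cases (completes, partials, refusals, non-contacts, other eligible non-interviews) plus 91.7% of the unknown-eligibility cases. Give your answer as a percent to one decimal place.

Top = 540 + 44 = 584
Known eligible = 540 + 44 + 528 + 136 + 78 = 1326
Estimated eligible among unknowns = 0.9170 × 735 = 674.00
Denom = 1326 + 674.00 = 2000.00
RR4 = 584 / 2000.00 = 0.2920

29.2%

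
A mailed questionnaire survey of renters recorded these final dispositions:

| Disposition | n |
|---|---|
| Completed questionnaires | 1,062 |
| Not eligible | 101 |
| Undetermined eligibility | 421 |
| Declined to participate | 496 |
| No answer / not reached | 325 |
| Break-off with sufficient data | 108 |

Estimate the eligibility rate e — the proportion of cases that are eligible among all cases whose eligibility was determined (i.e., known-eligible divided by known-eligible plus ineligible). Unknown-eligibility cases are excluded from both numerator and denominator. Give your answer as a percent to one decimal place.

Determined eligible = 1062 + 108 + 496 + 325 = 1991
e = 1991 / (1991 + 101) = 1991 / 2092 = 0.9517

95.2%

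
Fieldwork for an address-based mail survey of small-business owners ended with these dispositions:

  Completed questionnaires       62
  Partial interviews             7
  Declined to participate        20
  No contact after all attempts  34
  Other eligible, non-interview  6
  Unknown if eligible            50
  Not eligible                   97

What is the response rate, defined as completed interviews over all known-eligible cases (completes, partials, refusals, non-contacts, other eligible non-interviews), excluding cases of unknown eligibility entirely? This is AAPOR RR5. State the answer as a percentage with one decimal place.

48.1%

Top = 62
Base = 62 + 7 + 20 + 34 + 6 = 129
RR5 = 62 / 129 = 0.4806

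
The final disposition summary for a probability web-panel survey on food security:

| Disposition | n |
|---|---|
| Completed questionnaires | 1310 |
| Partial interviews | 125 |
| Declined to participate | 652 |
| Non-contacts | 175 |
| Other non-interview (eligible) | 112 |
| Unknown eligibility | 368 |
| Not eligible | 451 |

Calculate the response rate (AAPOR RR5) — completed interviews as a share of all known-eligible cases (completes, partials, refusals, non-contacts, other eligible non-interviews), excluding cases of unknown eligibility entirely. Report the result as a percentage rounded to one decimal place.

55.2%

Top = 1310
Denom = 1310 + 125 + 652 + 175 + 112 = 2374
RR5 = 1310 / 2374 = 0.5518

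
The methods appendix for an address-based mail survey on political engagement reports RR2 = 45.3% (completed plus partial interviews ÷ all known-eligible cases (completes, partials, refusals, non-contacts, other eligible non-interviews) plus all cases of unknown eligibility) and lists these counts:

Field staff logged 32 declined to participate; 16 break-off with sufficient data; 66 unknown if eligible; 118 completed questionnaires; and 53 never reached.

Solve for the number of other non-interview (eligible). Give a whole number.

11

Num = 118 + 16 = 134
RR2 = 134 / D = 0.453
D = 134 / 0.453 = 295.8
Other denominator terms total 285
other non-interview (eligible) = 295.8 − 285 ≈ 11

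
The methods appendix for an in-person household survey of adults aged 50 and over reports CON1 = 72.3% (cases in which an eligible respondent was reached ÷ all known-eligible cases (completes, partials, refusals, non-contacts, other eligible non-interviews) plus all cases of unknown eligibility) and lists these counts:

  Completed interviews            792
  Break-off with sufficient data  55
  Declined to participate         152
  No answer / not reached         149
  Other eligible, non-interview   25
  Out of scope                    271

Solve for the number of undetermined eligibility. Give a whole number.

243

Num: 792 + 55 + 152 + 25 = 1024
CON1 = 1024 / D = 0.723
D = 1024 / 0.723 = 1416.3
Other denominator terms total 1173
undetermined eligibility = 1416.3 − 1173 ≈ 243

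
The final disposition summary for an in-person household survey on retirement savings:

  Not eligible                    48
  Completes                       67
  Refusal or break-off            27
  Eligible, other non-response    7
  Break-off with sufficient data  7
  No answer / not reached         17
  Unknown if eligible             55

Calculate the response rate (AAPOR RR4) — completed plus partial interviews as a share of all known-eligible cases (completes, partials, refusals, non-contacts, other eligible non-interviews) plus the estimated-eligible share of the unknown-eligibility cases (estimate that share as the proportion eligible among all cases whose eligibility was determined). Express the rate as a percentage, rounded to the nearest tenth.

Numerator = 67 + 7 = 74
Known eligible = 67 + 7 + 27 + 17 + 7 = 125
e = 125 / (125 + 48) = 125 / 173 = 0.7225
Estimated eligible among unknowns = 0.7225 × 55 = 39.74
Base = 125 + 39.74 = 164.74
RR4 = 74 / 164.74 = 0.4492

44.9%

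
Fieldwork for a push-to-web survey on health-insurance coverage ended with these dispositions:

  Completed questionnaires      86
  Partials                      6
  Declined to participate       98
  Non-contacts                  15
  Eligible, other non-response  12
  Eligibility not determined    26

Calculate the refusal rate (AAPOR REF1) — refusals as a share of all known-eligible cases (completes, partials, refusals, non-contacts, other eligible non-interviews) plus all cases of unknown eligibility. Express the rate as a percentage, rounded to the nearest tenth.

40.3%

Num = 98
Base = 86 + 6 + 98 + 15 + 12 + 26 = 243
REF1 = 98 / 243 = 0.4033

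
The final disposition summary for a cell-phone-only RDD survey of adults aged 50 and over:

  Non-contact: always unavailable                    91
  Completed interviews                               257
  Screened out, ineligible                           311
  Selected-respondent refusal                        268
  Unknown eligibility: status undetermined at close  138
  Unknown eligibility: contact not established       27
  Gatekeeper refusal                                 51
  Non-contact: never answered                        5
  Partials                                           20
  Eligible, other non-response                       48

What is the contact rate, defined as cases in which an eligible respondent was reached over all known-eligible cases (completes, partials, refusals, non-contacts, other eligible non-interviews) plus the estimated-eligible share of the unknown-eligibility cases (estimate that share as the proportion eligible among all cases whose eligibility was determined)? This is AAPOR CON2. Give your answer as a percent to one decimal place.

Refusals = 51 + 268 = 319
No answer / not reached = 5 + 91 = 96
Unknown if eligible = 27 + 138 = 165
Top = 257 + 20 + 319 + 48 = 644
Known eligible = 257 + 20 + 319 + 96 + 48 = 740
e = 740 / (740 + 311) = 740 / 1051 = 0.7041
Estimated eligible among unknowns = 0.7041 × 165 = 116.18
Denom = 740 + 116.18 = 856.18
CON2 = 644 / 856.18 = 0.7522

75.2%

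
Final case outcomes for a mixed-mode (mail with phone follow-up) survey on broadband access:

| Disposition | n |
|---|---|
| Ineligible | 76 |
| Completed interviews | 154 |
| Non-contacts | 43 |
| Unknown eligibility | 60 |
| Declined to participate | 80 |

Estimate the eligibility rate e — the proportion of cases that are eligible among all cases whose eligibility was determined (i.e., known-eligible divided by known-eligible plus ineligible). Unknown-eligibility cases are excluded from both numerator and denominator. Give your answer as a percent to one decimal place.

Known eligible = 154 + 80 + 43 = 277
e = 277 / (277 + 76) = 277 / 353 = 0.7847

78.5%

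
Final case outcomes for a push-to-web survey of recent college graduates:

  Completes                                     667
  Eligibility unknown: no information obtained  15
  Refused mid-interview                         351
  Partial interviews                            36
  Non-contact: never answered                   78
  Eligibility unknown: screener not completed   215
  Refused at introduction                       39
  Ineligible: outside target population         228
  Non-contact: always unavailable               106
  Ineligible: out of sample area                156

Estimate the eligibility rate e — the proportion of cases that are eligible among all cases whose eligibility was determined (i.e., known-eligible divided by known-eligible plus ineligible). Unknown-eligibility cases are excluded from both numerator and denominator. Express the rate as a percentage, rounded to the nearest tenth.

Refusal or break-off = 39 + 351 = 390
No contact after all attempts = 78 + 106 = 184
Unknown eligibility = 215 + 15 = 230
Ineligible = 228 + 156 = 384
Eligible (known) → 667 + 36 + 390 + 184 = 1277
e = 1277 / (1277 + 384) = 1277 / 1661 = 0.7688

76.9%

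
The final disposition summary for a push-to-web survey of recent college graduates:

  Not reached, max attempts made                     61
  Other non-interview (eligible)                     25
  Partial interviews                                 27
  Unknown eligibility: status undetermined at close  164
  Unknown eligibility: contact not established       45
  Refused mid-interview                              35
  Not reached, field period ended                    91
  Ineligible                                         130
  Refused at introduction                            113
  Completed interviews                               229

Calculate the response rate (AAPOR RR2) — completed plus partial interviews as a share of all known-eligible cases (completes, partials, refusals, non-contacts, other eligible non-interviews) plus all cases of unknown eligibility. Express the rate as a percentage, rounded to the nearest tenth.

Refusals = 113 + 35 = 148
No contact after all attempts = 91 + 61 = 152
Undetermined eligibility = 45 + 164 = 209
Top → 229 + 27 = 256
Base → 229 + 27 + 148 + 152 + 25 + 209 = 790
RR2 = 256 / 790 = 0.3241

32.4%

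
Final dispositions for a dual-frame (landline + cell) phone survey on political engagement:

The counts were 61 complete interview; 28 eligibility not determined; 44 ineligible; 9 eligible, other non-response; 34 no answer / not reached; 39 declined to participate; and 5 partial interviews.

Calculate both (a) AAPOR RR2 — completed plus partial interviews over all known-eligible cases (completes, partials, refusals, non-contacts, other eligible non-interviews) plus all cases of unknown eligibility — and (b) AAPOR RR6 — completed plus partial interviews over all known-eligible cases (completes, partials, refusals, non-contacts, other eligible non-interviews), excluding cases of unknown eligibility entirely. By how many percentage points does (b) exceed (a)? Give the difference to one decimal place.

Numerator = 61 + 5 = 66
Denom = 61 + 5 + 39 + 34 + 9 + 28 = 176
RR2 = 66 / 176 = 0.3750
Denom = 61 + 5 + 39 + 34 + 9 = 148
RR6 = 66 / 148 = 0.4459
Difference = 44.59 − 37.50 = 7.09 percentage points

7.1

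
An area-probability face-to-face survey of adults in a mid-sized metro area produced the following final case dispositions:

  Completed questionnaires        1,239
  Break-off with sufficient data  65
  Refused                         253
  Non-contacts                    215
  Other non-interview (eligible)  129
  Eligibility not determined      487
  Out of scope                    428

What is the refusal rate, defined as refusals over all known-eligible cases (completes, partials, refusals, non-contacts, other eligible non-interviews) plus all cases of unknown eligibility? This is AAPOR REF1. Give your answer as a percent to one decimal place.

10.6%

Top: 253
Denom: 1239 + 65 + 253 + 215 + 129 + 487 = 2388
REF1 = 253 / 2388 = 0.1059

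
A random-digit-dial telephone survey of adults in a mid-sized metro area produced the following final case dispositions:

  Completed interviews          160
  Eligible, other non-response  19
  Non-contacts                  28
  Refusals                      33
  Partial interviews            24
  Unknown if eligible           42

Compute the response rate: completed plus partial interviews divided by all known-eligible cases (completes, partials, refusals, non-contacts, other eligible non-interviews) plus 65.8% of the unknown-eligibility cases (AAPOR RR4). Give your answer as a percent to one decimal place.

Numerator: 160 + 24 = 184
Eligible (known): 160 + 24 + 33 + 28 + 19 = 264
Eligible share of unknowns: 0.6580 × 42 = 27.64
Denom: 264 + 27.64 = 291.64
RR4 = 184 / 291.64 = 0.6309

63.1%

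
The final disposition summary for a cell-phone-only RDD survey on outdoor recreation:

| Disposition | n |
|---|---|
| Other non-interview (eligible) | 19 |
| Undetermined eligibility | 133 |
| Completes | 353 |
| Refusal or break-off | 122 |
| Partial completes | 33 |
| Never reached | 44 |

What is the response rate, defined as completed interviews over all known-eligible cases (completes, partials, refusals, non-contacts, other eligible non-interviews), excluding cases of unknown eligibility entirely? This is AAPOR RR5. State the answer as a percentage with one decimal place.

Numerator → 353
Denominator → 353 + 33 + 122 + 44 + 19 = 571
RR5 = 353 / 571 = 0.6182

61.8%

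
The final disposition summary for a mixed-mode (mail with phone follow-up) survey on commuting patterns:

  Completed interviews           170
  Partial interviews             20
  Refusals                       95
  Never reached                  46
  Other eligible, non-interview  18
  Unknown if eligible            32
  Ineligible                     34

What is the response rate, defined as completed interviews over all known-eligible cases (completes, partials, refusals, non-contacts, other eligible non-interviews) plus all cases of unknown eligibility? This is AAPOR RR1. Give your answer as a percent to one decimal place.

44.6%

Num: 170
Denominator: 170 + 20 + 95 + 46 + 18 + 32 = 381
RR1 = 170 / 381 = 0.4462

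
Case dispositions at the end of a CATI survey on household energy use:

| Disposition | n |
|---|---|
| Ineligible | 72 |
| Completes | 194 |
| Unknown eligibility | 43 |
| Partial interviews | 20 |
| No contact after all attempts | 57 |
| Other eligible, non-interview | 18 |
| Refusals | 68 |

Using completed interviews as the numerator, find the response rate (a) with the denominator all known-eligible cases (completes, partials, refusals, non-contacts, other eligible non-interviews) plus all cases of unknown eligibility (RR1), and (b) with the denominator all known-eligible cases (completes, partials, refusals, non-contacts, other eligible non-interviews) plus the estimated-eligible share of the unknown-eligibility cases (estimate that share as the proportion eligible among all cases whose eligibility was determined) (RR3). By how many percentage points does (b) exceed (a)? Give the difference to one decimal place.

0.9

Numerator → 194
Denominator → 194 + 20 + 68 + 57 + 18 + 43 = 400
RR1 = 194 / 400 = 0.4850
Determined eligible → 194 + 20 + 68 + 57 + 18 = 357
e = 357 / (357 + 72) = 357 / 429 = 0.8322
Estimated eligible among unknowns → 0.8322 × 43 = 35.78
Denominator → 357 + 35.78 = 392.78
RR3 = 194 / 392.78 = 0.4939
Difference = 49.39 − 48.50 = 0.89 percentage points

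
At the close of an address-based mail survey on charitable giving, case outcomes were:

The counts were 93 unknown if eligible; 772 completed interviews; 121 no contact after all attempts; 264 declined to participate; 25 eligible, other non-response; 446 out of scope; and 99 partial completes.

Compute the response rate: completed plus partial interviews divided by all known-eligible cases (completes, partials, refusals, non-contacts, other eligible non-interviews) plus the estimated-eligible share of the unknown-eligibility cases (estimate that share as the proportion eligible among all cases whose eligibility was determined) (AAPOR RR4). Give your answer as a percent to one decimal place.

Num → 772 + 99 = 871
Known eligible → 772 + 99 + 264 + 121 + 25 = 1281
e = 1281 / (1281 + 446) = 1281 / 1727 = 0.7417
Eligible share of unknowns → 0.7417 × 93 = 68.98
Denom → 1281 + 68.98 = 1349.98
RR4 = 871 / 1349.98 = 0.6452

64.5%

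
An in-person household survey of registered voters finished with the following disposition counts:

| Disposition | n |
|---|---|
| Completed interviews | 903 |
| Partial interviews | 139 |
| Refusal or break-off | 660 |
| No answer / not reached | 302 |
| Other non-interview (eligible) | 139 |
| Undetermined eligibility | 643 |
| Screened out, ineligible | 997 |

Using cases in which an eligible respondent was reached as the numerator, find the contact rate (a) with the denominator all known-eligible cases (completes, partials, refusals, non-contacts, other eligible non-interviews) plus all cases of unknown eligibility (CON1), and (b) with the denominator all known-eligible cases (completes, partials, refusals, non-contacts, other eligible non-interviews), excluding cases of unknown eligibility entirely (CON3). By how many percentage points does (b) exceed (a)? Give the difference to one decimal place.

19.8

Num = 903 + 139 + 660 + 139 = 1841
Denominator = 903 + 139 + 660 + 302 + 139 + 643 = 2786
CON1 = 1841 / 2786 = 0.6608
Denominator = 903 + 139 + 660 + 302 + 139 = 2143
CON3 = 1841 / 2143 = 0.8591
Difference = 85.91 − 66.08 = 19.83 percentage points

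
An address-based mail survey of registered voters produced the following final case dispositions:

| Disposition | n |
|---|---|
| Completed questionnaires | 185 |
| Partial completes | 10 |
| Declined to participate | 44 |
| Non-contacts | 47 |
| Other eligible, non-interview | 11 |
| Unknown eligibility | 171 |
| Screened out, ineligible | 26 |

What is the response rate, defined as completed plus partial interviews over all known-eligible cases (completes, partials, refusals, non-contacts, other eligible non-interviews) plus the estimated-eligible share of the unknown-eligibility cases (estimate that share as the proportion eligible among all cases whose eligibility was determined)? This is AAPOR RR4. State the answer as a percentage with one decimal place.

42.9%

Numerator → 185 + 10 = 195
Eligible (known) → 185 + 10 + 44 + 47 + 11 = 297
e = 297 / (297 + 26) = 297 / 323 = 0.9195
e × U → 0.9195 × 171 = 157.23
Base → 297 + 157.23 = 454.23
RR4 = 195 / 454.23 = 0.4293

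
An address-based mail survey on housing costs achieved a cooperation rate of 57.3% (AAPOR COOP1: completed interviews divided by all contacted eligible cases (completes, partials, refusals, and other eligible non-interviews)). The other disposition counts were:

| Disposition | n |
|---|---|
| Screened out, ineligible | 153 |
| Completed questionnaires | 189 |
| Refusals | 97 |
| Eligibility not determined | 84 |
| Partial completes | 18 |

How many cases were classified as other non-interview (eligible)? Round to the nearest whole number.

COOP1 = 189 / D = 0.573
D = 189 / 0.573 = 329.8
Other denominator terms total 304
other non-interview (eligible) = 329.8 − 304 ≈ 26

26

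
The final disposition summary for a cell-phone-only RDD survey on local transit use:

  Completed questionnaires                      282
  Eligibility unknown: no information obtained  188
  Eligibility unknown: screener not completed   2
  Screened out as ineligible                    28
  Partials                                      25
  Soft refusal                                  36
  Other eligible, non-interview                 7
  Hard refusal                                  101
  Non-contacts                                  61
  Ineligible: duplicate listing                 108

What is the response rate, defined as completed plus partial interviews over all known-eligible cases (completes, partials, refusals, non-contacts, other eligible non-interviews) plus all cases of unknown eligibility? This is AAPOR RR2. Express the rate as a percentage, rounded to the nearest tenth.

43.7%

Refused = 101 + 36 = 137
Unknown eligibility = 2 + 188 = 190
Not eligible = 28 + 108 = 136
Top = 282 + 25 = 307
Denominator = 282 + 25 + 137 + 61 + 7 + 190 = 702
RR2 = 307 / 702 = 0.4373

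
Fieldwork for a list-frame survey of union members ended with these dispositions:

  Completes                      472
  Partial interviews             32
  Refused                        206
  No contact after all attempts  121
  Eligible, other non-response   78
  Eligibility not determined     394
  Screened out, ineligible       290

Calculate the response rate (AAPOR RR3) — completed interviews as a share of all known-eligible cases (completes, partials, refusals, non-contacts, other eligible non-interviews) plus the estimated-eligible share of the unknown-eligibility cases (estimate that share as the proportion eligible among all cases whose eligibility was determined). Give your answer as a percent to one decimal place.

Top: 472
Eligible (known): 472 + 32 + 206 + 121 + 78 = 909
e = 909 / (909 + 290) = 909 / 1199 = 0.7581
Estimated eligible among unknowns: 0.7581 × 394 = 298.69
Denom: 909 + 298.69 = 1207.69
RR3 = 472 / 1207.69 = 0.3908

39.1%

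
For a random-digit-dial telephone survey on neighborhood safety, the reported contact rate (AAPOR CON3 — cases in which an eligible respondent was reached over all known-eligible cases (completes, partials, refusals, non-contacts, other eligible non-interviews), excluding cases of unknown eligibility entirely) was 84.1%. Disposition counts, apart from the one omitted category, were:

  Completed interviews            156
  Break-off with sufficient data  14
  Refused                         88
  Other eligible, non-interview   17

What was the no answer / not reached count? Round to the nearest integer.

52

Top → 156 + 14 + 88 + 17 = 275
CON3 = 275 / D = 0.841
D = 275 / 0.841 = 327.0
Other denominator terms total 275
no answer / not reached = 327.0 − 275 ≈ 52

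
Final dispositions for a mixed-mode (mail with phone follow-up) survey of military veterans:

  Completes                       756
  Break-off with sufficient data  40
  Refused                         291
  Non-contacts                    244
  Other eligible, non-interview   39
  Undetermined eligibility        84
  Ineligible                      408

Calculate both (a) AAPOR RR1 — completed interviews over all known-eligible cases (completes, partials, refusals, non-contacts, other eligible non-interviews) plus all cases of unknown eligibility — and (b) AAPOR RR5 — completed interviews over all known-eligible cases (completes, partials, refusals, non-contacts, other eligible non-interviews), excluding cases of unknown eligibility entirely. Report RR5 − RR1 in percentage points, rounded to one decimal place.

3.2

Numerator = 756
Denom = 756 + 40 + 291 + 244 + 39 + 84 = 1454
RR1 = 756 / 1454 = 0.5199
Denom = 756 + 40 + 291 + 244 + 39 = 1370
RR5 = 756 / 1370 = 0.5518
Difference = 55.18 − 51.99 = 3.19 percentage points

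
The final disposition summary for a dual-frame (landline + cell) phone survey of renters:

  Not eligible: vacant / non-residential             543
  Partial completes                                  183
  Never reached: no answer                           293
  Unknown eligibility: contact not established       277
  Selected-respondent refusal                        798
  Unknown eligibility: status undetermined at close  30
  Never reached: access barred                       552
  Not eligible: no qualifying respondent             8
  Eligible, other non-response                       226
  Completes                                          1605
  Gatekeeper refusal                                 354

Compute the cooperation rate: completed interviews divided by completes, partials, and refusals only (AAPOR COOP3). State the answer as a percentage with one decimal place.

Refusal or break-off = 354 + 798 = 1152
No answer / not reached = 293 + 552 = 845
Undetermined eligibility = 277 + 30 = 307
Ineligible = 8 + 543 = 551
Numerator = 1605
Denominator = 1605 + 183 + 1152 = 2940
COOP3 = 1605 / 2940 = 0.5459

54.6%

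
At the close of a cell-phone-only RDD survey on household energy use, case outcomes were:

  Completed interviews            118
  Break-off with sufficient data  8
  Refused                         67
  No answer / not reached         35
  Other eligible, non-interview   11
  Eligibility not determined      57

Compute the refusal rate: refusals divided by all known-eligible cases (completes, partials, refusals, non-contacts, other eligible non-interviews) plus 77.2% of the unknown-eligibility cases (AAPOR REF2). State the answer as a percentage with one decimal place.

Top = 67
Determined eligible = 118 + 8 + 67 + 35 + 11 = 239
Estimated eligible among unknowns = 0.7720 × 57 = 44.00
Base = 239 + 44.00 = 283.00
REF2 = 67 / 283.00 = 0.2367

23.7%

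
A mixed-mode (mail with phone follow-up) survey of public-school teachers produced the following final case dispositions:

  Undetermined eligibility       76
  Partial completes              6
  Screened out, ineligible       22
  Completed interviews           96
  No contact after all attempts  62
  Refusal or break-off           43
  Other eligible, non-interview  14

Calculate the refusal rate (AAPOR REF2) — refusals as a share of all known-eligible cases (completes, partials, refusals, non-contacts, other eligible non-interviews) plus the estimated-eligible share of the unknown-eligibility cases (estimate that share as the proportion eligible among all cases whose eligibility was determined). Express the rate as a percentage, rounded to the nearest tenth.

Num = 43
Known eligible = 96 + 6 + 43 + 62 + 14 = 221
e = 221 / (221 + 22) = 221 / 243 = 0.9095
Estimated eligible among unknowns = 0.9095 × 76 = 69.12
Denominator = 221 + 69.12 = 290.12
REF2 = 43 / 290.12 = 0.1482

14.8%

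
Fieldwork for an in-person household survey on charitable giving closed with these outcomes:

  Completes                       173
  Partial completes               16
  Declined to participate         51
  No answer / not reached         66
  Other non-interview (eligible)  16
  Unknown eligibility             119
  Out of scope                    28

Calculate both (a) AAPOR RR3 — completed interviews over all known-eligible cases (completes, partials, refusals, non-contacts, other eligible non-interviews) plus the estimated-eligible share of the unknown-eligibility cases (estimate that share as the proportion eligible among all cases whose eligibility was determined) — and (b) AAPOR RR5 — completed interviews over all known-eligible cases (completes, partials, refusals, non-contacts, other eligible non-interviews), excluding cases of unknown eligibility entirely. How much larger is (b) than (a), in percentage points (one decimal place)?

13.6

Top = 173
Determined eligible = 173 + 16 + 51 + 66 + 16 = 322
e = 322 / (322 + 28) = 322 / 350 = 0.9200
Estimated eligible among unknowns = 0.9200 × 119 = 109.48
Base = 322 + 109.48 = 431.48
RR3 = 173 / 431.48 = 0.4009
Base = 173 + 16 + 51 + 66 + 16 = 322
RR5 = 173 / 322 = 0.5373
Difference = 53.73 − 40.09 = 13.64 percentage points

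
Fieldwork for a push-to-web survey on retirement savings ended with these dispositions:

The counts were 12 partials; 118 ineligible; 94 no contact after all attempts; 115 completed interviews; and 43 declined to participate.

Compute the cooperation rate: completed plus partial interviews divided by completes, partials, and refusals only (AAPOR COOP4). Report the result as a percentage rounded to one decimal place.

Numerator → 115 + 12 = 127
Denominator → 115 + 12 + 43 = 170
COOP4 = 127 / 170 = 0.7471

74.7%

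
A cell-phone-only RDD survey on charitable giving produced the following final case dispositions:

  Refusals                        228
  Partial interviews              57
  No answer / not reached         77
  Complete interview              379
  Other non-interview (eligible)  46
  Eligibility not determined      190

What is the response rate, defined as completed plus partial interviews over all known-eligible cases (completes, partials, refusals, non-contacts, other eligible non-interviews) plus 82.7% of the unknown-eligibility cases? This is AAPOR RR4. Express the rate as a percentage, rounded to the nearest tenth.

Numerator: 379 + 57 = 436
Determined eligible: 379 + 57 + 228 + 77 + 46 = 787
Eligible share of unknowns: 0.8270 × 190 = 157.13
Denominator: 787 + 157.13 = 944.13
RR4 = 436 / 944.13 = 0.4618

46.2%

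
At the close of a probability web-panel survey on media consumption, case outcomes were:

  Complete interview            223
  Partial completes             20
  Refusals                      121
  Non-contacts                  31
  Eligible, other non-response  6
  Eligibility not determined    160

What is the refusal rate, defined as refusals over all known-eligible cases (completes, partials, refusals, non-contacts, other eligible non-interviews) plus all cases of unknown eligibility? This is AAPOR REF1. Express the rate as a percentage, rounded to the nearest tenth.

21.6%

Top = 121
Base = 223 + 20 + 121 + 31 + 6 + 160 = 561
REF1 = 121 / 561 = 0.2157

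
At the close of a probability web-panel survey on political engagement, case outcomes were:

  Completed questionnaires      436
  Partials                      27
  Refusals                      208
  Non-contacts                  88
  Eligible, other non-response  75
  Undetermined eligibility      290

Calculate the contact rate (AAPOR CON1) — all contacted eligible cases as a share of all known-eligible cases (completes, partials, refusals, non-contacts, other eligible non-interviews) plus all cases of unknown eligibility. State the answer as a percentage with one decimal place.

Top = 436 + 27 + 208 + 75 = 746
Base = 436 + 27 + 208 + 88 + 75 + 290 = 1124
CON1 = 746 / 1124 = 0.6637

66.4%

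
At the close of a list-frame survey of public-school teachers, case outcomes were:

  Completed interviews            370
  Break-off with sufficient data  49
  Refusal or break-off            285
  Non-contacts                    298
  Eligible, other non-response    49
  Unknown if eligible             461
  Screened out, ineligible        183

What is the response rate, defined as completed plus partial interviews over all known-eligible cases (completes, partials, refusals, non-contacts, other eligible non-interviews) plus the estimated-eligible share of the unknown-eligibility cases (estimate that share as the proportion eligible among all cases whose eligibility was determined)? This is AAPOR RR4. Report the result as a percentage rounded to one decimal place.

Top: 370 + 49 = 419
Determined eligible: 370 + 49 + 285 + 298 + 49 = 1051
e = 1051 / (1051 + 183) = 1051 / 1234 = 0.8517
e × U: 0.8517 × 461 = 392.63
Denominator: 1051 + 392.63 = 1443.63
RR4 = 419 / 1443.63 = 0.2902

29.0%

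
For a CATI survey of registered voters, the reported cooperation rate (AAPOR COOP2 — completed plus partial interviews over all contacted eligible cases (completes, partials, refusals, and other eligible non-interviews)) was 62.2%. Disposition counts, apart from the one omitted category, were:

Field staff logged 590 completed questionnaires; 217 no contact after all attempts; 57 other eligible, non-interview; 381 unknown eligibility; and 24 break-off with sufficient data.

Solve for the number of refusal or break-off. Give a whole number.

Top → 590 + 24 = 614
COOP2 = 614 / D = 0.622
D = 614 / 0.622 = 987.1
Remaining denominator categories sum to 671
refusal or break-off = 987.1 − 671 ≈ 316

316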